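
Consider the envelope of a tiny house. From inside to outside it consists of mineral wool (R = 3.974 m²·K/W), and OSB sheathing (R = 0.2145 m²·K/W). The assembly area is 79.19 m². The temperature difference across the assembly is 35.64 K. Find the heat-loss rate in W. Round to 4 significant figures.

R_total = 3.974 + 0.2145 = 4.1885 m²·K/W
Q = A·ΔT/R = 79.19 × 35.64 / 4.1885 = 673.83 W

673.8 W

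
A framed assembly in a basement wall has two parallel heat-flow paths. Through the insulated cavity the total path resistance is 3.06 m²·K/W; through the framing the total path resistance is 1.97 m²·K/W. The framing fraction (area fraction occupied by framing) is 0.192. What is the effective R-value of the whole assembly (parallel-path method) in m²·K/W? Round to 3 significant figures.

U_eff = 0.808/3.06 + 0.192/1.97 = 0.2641 + 0.09746 = 0.3615
R_eff = 1/U_eff = 2.766 m²·K/W

2.77 m²·K/W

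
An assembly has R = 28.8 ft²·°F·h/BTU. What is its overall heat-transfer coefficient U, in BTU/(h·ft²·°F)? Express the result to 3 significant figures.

U = 1/R = 1/28.8 = 0.03472

0.0347 BTU/(h·ft²·°F)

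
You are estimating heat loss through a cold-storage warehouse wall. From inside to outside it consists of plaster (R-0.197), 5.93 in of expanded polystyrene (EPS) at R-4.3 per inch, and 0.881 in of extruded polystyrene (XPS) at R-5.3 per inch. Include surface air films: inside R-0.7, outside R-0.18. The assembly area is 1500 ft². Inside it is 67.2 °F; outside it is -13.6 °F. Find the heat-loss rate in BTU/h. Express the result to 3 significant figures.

3880 BTU/h

5.93 × 4.3 = 25.5
0.881 × 5.3 = 4.669
R_total = 0.7 + 0.197 + 25.5 + 4.669 + 0.18 = 31.25 ft²·°F·h/BTU
Q = A·ΔT/R = 1500 × (67.2 − (-13.6)) / 31.25 = 3879 BTU/h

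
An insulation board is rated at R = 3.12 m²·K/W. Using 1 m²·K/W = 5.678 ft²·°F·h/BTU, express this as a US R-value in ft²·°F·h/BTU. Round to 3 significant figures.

17.7 ft²·°F·h/BTU

R_US = 3.12 × 5.678 = 17.72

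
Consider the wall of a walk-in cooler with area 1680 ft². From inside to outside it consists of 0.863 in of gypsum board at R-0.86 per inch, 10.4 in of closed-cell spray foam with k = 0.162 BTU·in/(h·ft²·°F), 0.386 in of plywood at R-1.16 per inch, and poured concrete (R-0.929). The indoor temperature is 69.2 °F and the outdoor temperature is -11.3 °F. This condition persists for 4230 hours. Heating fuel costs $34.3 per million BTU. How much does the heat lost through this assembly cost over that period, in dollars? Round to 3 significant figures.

0.863 × 0.86 = 0.7422
10.4/0.162 = 64.2
0.386 × 1.16 = 0.4478
R_total = 0.7422 + 64.2 + 0.4478 + 0.929 = 66.32 ft²·°F·h/BTU
Q = 1680 × (69.2 − (-11.3)) / 66.32 = 2039 BTU/h
E = 2039 × 4230 = 8626000 BTU
Cost = 8626000/10⁶ × 34.3 = $295.9

296 dollars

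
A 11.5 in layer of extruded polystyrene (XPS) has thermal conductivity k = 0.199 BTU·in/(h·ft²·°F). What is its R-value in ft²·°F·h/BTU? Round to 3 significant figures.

57.8 ft²·°F·h/BTU

R = L/k = 11.5/0.199 = 57.79 ft²·°F·h/BTU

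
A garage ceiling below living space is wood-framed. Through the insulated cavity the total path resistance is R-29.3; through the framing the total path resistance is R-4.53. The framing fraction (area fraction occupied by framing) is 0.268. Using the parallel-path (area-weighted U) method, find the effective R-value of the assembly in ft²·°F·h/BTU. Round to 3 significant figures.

11.9 ft²·°F·h/BTU

U_eff = 0.732/29.3 + 0.268/4.53 = 0.02498 + 0.05916 = 0.08414
R_eff = 1/U_eff = 11.88 ft²·°F·h/BTU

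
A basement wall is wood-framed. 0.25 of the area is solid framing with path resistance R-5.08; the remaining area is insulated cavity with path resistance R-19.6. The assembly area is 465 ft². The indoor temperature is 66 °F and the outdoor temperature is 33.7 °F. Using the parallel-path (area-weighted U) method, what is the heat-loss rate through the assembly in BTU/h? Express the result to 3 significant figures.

U_eff = 0.75/19.6 + 0.25/5.08 = 0.03827 + 0.04921 = 0.08748
R_eff = 1/U_eff = 11.43 ft²·°F·h/BTU
Q = 465 × (66 − 33.7) / 11.43 = 1314 BTU/h

1310 BTU/h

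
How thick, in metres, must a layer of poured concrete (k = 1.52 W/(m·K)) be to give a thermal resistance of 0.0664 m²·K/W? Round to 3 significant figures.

L = R·k = 0.0664 × 1.52 = 0.1009 m

0.101 m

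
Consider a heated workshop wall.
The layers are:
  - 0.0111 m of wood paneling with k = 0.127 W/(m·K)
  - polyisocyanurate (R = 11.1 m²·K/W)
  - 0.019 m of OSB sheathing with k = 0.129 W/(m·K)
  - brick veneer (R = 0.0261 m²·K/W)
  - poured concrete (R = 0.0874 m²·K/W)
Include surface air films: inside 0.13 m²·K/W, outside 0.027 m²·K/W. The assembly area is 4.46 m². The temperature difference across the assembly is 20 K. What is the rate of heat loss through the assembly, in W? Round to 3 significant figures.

0.0111/0.127 = 0.0874
0.019/0.129 = 0.1473
R_total = 0.13 + 0.0874 + 11.1 + 0.1473 + 0.0261 + 0.0874 + 0.027 = 11.61 m²·K/W
Q = A·ΔT/R = 4.46 × 20 / 11.61 = 7.686 W

7.69 W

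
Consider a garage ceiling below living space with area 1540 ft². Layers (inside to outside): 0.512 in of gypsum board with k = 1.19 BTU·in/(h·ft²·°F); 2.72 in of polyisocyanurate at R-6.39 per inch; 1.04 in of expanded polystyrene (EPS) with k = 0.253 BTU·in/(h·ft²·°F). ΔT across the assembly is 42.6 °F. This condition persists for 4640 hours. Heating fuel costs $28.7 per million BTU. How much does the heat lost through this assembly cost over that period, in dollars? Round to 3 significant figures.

399 dollars

0.512/1.19 = 0.4303
2.72 × 6.39 = 17.38
1.04/0.253 = 4.111
R_total = 0.4303 + 17.38 + 4.111 = 21.92 ft²·°F·h/BTU
Q = 1540 × 42.6 / 21.92 = 2993 BTU/h
E = 2993 × 4640 = 13890000 BTU
Cost = 13890000/10⁶ × 28.7 = $398.5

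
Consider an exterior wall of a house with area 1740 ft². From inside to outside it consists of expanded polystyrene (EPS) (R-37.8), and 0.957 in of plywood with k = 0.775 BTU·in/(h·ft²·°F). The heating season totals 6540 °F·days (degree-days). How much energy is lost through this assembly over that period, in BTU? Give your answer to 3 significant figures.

7000000 BTU

0.957/0.775 = 1.235
R_total = 37.8 + 1.235 = 39.03 ft²·°F·h/BTU
E = A × HDD × 24 / R = 1740 × 6540 × 24 / 39.03 = 6997000 BTU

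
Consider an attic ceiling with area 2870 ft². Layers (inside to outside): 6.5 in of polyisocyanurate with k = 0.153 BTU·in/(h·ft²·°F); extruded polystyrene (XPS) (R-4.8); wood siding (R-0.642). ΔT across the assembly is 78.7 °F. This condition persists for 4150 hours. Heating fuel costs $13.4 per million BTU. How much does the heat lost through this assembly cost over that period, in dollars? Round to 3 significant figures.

262 dollars

6.5/0.153 = 42.48
R_total = 42.48 + 4.8 + 0.642 = 47.93 ft²·°F·h/BTU
Q = 2870 × 78.7 / 47.93 = 4713 BTU/h
E = 4713 × 4150 = 19560000 BTU
Cost = 19560000/10⁶ × 13.4 = $262.1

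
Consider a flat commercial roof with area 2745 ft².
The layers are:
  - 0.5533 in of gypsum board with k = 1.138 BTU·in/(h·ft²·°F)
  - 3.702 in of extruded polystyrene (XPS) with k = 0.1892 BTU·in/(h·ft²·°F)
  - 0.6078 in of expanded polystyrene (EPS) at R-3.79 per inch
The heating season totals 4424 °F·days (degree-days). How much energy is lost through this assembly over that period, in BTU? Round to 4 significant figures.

0.5533/1.138 = 0.4862
3.702/0.1892 = 19.567
0.6078 × 3.79 = 2.3036
R_total = 0.4862 + 19.567 + 2.3036 = 22.356 ft²·°F·h/BTU
E = A × HDD × 24 / R = 2745 × 4424 × 24 / 22.356 = 13037000 BTU

13040000 BTU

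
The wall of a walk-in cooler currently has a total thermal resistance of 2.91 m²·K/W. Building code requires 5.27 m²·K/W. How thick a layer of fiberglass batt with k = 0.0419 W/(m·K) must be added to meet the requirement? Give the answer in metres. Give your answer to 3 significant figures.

0.0989 m

ΔR = 5.27 − 2.91 = 2.36 m²·K/W
L = ΔR × k = 2.36 × 0.0419 = 0.09888 m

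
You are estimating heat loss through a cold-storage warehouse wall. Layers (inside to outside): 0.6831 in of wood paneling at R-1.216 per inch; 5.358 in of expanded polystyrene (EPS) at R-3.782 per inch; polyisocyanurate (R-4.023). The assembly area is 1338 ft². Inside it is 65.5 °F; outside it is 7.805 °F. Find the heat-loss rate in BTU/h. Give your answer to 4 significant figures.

0.6831 × 1.216 = 0.83065
5.358 × 3.782 = 20.264
R_total = 0.83065 + 20.264 + 4.023 = 25.118 ft²·°F·h/BTU
Q = A·ΔT/R = 1338 × (65.5 − 7.805) / 25.118 = 3073.4 BTU/h

3073 BTU/h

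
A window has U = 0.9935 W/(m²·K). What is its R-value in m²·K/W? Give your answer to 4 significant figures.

1.007 m²·K/W

R = 1/U = 1/0.9935 = 1.0065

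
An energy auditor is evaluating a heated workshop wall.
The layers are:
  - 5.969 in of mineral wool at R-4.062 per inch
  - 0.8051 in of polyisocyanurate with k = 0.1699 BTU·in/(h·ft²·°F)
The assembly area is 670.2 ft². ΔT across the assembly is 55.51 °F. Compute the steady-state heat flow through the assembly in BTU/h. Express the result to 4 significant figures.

5.969 × 4.062 = 24.246
0.8051/0.1699 = 4.7387
R_total = 24.246 + 4.7387 = 28.985 ft²·°F·h/BTU
Q = A·ΔT/R = 670.2 × 55.51 / 28.985 = 1283.5 BTU/h

1284 BTU/h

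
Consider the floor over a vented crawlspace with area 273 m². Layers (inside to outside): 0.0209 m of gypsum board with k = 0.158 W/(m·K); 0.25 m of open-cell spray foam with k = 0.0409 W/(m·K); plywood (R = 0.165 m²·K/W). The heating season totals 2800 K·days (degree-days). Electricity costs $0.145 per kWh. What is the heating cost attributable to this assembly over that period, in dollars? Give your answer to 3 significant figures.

415 dollars

0.0209/0.158 = 0.1323
0.25/0.0409 = 6.112
R_total = 0.1323 + 6.112 + 0.165 = 6.41 m²·K/W
E = A × HDD × 24 / R / 1000 = 273 × 2800 × 24 / 6.41 / 1000 = 2862 kWh
Cost = 2862 × 0.145 = $415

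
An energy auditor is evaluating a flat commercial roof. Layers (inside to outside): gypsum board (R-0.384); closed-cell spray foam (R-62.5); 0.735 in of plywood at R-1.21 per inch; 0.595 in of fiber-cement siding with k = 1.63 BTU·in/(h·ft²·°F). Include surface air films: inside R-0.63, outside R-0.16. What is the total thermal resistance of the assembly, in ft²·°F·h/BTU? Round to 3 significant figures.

0.735 × 1.21 = 0.8893
0.595/1.63 = 0.365
R_total = 0.63 + 0.384 + 62.5 + 0.8893 + 0.365 + 0.16 = 64.93 ft²·°F·h/BTU

64.9 ft²·°F·h/BTU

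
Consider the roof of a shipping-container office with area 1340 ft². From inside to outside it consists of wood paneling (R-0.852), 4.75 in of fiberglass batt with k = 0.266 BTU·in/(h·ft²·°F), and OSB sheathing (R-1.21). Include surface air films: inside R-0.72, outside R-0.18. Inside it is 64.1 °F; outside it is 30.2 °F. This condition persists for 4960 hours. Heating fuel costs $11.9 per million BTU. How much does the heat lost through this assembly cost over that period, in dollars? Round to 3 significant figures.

129 dollars

4.75/0.266 = 17.86
R_total = 0.72 + 0.852 + 17.86 + 1.21 + 0.18 = 20.82 ft²·°F·h/BTU
Q = 1340 × (64.1 − 30.2) / 20.82 = 2182 BTU/h
E = 2182 × 4960 = 10820000 BTU
Cost = 10820000/10⁶ × 11.9 = $128.8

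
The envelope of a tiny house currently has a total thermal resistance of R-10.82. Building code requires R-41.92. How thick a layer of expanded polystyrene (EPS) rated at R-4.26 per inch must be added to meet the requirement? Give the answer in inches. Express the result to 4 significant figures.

7.300 in

ΔR = 41.92 − 10.82 = 31.1 ft²·°F·h/BTU
L = ΔR / (R/in) = 31.1/4.26 = 7.3005 in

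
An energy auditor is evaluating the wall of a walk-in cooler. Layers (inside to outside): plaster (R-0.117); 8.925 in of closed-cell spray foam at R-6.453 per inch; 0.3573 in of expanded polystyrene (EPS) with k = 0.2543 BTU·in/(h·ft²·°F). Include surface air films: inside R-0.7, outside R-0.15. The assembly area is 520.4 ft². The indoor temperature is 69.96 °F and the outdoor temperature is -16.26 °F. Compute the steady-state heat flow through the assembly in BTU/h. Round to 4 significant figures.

748.3 BTU/h

8.925 × 6.453 = 57.593
0.3573/0.2543 = 1.405
R_total = 0.7 + 0.117 + 57.593 + 1.405 + 0.15 = 59.965 ft²·°F·h/BTU
Q = A·ΔT/R = 520.4 × (69.96 − (-16.26)) / 59.965 = 748.25 BTU/h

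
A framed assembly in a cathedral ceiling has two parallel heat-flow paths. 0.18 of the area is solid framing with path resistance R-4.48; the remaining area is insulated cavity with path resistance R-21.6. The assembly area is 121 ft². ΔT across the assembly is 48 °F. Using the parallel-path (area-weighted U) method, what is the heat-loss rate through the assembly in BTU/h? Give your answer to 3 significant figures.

U_eff = 0.82/21.6 + 0.18/4.48 = 0.03796 + 0.04018 = 0.07814
R_eff = 1/U_eff = 12.8 ft²·°F·h/BTU
Q = 121 × 48 / 12.8 = 453.8 BTU/h

454 BTU/h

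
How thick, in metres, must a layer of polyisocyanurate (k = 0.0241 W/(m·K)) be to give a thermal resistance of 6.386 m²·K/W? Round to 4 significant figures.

0.1539 m

L = R·k = 6.386 × 0.0241 = 0.1539 m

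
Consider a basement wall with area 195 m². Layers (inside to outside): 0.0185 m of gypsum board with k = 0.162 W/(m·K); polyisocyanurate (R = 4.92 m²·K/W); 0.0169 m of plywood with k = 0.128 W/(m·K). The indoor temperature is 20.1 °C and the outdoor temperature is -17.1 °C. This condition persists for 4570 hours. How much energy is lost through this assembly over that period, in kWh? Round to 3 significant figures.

0.0185/0.162 = 0.1142
0.0169/0.128 = 0.132
R_total = 0.1142 + 4.92 + 0.132 = 5.166 m²·K/W
Q = 195 × (20.1 − (-17.1)) / 5.166 = 1404 W
E = 1404 W × 4570 h / 1000 = 6417 kWh

6420 kWh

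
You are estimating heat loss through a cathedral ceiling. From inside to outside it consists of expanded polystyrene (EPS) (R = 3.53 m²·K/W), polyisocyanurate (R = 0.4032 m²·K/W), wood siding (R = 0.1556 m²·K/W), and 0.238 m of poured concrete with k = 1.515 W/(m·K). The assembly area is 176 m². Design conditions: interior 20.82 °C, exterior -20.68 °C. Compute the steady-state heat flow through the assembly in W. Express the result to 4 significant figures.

1720 W

0.238/1.515 = 0.1571
R_total = 3.53 + 0.4032 + 0.1556 + 0.1571 = 4.2459 m²·K/W
Q = A·ΔT/R = 176 × (20.82 − (-20.68)) / 4.2459 = 1720.2 W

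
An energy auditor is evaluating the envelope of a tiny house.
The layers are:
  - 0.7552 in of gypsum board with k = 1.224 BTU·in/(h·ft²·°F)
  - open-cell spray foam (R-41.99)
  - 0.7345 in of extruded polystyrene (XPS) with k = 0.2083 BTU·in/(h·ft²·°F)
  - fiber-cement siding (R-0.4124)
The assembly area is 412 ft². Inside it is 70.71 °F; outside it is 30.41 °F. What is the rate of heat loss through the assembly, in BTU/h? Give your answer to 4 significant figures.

0.7552/1.224 = 0.61699
0.7345/0.2083 = 3.5262
R_total = 0.61699 + 41.99 + 3.5262 + 0.4124 = 46.546 ft²·°F·h/BTU
Q = A·ΔT/R = 412 × (70.71 − 30.41) / 46.546 = 356.72 BTU/h

356.7 BTU/h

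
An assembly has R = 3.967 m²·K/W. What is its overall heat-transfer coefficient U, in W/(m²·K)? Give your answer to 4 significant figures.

U = 1/R = 1/3.967 = 0.25208

0.2521 W/(m²·K)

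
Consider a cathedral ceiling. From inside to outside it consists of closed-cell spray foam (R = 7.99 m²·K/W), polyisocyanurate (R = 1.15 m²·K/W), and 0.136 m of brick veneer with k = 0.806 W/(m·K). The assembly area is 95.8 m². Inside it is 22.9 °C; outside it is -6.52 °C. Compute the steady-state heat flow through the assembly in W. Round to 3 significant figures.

303 W

0.136/0.806 = 0.1687
R_total = 7.99 + 1.15 + 0.1687 = 9.309 m²·K/W
Q = A·ΔT/R = 95.8 × (22.9 − (-6.52)) / 9.309 = 302.8 W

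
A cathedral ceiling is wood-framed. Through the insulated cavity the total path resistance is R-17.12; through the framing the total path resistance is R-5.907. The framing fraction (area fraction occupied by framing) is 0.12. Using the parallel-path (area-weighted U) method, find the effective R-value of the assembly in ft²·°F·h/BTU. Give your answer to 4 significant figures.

13.94 ft²·°F·h/BTU

U_eff = 0.88/17.12 + 0.12/5.907 = 0.051402 + 0.020315 = 0.071717
R_eff = 1/U_eff = 13.944 ft²·°F·h/BTU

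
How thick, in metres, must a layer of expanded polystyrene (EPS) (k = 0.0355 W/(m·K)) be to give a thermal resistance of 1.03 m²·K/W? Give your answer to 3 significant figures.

L = R·k = 1.03 × 0.0355 = 0.03657 m

0.0366 m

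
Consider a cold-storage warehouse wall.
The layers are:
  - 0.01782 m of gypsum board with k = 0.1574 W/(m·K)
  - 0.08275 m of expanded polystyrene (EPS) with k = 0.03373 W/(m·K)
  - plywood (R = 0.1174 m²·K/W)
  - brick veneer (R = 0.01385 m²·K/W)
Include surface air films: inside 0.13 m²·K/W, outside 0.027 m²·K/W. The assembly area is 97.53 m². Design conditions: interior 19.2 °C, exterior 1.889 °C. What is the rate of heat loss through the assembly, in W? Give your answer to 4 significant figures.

591.4 W

0.01782/0.1574 = 0.11321
0.08275/0.03373 = 2.4533
R_total = 0.13 + 0.11321 + 2.4533 + 0.1174 + 0.01385 + 0.027 = 2.8548 m²·K/W
Q = A·ΔT/R = 97.53 × (19.2 − 1.889) / 2.8548 = 591.41 W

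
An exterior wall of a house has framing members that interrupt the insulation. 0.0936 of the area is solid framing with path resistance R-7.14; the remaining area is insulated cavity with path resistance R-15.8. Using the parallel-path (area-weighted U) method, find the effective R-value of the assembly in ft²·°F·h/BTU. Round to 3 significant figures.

U_eff = 0.9064/15.8 + 0.0936/7.14 = 0.05737 + 0.01311 = 0.07048
R_eff = 1/U_eff = 14.19 ft²·°F·h/BTU

14.2 ft²·°F·h/BTU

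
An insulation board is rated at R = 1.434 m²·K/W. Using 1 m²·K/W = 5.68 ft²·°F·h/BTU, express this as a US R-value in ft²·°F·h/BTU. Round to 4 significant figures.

R_US = 1.434 × 5.68 = 8.1451

8.145 ft²·°F·h/BTU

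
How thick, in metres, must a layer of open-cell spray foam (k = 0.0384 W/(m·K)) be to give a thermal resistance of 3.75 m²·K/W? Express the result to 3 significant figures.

L = R·k = 3.75 × 0.0384 = 0.144 m

0.144 m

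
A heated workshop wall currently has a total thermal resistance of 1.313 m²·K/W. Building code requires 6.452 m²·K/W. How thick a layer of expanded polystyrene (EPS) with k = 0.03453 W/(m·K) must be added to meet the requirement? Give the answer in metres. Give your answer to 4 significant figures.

ΔR = 6.452 − 1.313 = 5.139 m²·K/W
L = ΔR × k = 5.139 × 0.03453 = 0.17745 m

0.1774 m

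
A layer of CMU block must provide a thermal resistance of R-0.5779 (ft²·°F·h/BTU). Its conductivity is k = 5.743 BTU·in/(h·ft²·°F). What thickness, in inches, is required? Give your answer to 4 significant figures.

3.319 in

L = R × k = 0.5779 × 5.743 = 3.3189 in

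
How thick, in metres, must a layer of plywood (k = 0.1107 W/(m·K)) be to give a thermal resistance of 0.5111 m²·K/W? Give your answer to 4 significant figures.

L = R·k = 0.5111 × 0.1107 = 0.056579 m

0.05658 m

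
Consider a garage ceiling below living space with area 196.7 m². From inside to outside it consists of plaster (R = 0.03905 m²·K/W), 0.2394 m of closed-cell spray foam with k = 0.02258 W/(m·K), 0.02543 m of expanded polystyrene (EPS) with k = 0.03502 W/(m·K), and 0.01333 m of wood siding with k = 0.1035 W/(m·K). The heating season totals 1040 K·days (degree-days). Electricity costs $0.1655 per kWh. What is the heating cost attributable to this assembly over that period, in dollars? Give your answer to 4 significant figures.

70.68 dollars

0.2394/0.02258 = 10.602
0.02543/0.03502 = 0.72616
0.01333/0.1035 = 0.12879
R_total = 0.03905 + 10.602 + 0.72616 + 0.12879 = 11.496 m²·K/W
E = A × HDD × 24 / R / 1000 = 196.7 × 1040 × 24 / 11.496 / 1000 = 427.06 kWh
Cost = 427.06 × 0.1655 = $70.679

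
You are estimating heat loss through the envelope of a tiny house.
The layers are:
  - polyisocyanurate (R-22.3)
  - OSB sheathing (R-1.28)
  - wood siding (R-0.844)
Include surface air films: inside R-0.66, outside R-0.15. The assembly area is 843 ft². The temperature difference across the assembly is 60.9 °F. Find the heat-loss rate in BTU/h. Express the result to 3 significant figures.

2030 BTU/h

R_total = 0.66 + 22.3 + 1.28 + 0.844 + 0.15 = 25.23 ft²·°F·h/BTU
Q = A·ΔT/R = 843 × 60.9 / 25.23 = 2035 BTU/h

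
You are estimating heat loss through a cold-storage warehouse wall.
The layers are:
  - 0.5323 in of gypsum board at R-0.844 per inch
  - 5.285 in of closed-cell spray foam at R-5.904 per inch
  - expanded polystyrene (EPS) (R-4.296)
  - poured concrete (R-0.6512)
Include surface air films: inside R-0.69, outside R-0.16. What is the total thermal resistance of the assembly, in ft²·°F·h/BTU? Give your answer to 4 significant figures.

0.5323 × 0.844 = 0.44926
5.285 × 5.904 = 31.203
R_total = 0.69 + 0.44926 + 31.203 + 4.296 + 0.6512 + 0.16 = 37.449 ft²·°F·h/BTU

37.45 ft²·°F·h/BTU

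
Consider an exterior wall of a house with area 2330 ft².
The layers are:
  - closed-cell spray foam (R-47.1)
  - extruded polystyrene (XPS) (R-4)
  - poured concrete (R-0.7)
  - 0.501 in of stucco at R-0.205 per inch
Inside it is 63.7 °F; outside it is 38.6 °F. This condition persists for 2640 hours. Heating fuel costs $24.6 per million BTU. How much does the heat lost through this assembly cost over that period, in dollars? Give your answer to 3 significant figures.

0.501 × 0.205 = 0.1027
R_total = 47.1 + 4 + 0.7 + 0.1027 = 51.9 ft²·°F·h/BTU
Q = 2330 × (63.7 − 38.6) / 51.9 = 1127 BTU/h
E = 1127 × 2640 = 2975000 BTU
Cost = 2975000/10⁶ × 24.6 = $73.18

73.2 dollars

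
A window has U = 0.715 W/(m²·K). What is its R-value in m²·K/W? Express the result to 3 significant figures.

R = 1/U = 1/0.715 = 1.399

1.40 m²·K/W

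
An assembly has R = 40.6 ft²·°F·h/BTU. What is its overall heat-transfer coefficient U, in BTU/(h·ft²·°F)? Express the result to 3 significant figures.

0.0246 BTU/(h·ft²·°F)

U = 1/R = 1/40.6 = 0.02463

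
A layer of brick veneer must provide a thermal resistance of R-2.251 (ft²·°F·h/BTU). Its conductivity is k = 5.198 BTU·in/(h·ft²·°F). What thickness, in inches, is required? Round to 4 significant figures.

11.70 in

L = R × k = 2.251 × 5.198 = 11.701 in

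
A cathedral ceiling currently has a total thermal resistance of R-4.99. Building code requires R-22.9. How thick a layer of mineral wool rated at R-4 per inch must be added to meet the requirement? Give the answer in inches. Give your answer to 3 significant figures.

4.48 in

ΔR = 22.9 − 4.99 = 17.91 ft²·°F·h/BTU
L = ΔR / (R/in) = 17.91/4 = 4.477 in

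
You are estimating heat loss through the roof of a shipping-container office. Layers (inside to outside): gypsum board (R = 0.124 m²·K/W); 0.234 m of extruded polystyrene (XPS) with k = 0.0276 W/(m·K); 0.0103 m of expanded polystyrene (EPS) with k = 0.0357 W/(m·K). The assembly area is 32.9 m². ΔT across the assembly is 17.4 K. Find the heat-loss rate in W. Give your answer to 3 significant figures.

64.4 W

0.234/0.0276 = 8.478
0.0103/0.0357 = 0.2885
R_total = 0.124 + 8.478 + 0.2885 = 8.891 m²·K/W
Q = A·ΔT/R = 32.9 × 17.4 / 8.891 = 64.39 W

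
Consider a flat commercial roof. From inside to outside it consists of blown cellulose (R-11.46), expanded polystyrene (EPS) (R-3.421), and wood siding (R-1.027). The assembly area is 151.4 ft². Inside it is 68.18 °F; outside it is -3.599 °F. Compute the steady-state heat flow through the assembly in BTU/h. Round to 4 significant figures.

R_total = 11.46 + 3.421 + 1.027 = 15.908 ft²·°F·h/BTU
Q = A·ΔT/R = 151.4 × (68.18 − (-3.599)) / 15.908 = 683.14 BTU/h

683.1 BTU/h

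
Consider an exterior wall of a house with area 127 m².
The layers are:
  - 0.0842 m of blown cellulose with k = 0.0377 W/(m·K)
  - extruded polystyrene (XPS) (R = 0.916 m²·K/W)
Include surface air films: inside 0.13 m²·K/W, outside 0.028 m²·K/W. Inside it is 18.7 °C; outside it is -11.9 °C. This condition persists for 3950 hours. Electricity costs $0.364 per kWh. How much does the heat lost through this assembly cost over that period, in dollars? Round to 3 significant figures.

0.0842/0.0377 = 2.233
R_total = 0.13 + 2.233 + 0.916 + 0.028 = 3.307 m²·K/W
Q = 127 × (18.7 − (-11.9)) / 3.307 = 1175 W
E = 1175 W × 3950 h / 1000 = 4641 kWh
Cost = 4641 × 0.364 = $1689

1690 dollars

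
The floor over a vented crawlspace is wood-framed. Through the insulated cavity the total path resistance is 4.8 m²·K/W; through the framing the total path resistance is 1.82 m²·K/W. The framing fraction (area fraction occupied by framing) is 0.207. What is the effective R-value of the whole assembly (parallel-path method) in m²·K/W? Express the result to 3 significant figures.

U_eff = 0.793/4.8 + 0.207/1.82 = 0.1652 + 0.1137 = 0.2789
R_eff = 1/U_eff = 3.585 m²·K/W

3.58 m²·K/W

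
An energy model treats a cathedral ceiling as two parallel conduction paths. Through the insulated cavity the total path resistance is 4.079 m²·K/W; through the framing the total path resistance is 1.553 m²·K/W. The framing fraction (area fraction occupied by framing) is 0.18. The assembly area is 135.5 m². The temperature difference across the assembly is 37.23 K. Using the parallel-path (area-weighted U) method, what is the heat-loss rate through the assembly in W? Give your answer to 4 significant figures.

U_eff = 0.82/4.079 + 0.18/1.553 = 0.20103 + 0.1159 = 0.31693
R_eff = 1/U_eff = 3.1552 m²·K/W
Q = 135.5 × 37.23 / 3.1552 = 1598.8 W

1599 W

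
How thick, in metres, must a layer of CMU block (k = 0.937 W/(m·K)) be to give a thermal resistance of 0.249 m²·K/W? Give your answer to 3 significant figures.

0.233 m

L = R·k = 0.249 × 0.937 = 0.2333 m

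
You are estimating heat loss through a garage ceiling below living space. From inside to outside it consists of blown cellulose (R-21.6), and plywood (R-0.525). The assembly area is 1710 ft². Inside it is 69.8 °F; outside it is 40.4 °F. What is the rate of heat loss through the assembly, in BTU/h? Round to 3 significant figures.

2270 BTU/h

R_total = 21.6 + 0.525 = 22.12 ft²·°F·h/BTU
Q = A·ΔT/R = 1710 × (69.8 − 40.4) / 22.12 = 2272 BTU/h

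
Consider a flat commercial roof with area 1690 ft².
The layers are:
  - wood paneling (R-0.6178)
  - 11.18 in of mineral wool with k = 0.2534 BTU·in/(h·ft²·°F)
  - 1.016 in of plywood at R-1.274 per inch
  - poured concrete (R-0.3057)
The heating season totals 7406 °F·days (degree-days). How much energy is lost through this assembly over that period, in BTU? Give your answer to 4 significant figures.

6483000 BTU

11.18/0.2534 = 44.12
1.016 × 1.274 = 1.2944
R_total = 0.6178 + 44.12 + 1.2944 + 0.3057 = 46.338 ft²·°F·h/BTU
E = A × HDD × 24 / R = 1690 × 7406 × 24 / 46.338 = 6482500 BTU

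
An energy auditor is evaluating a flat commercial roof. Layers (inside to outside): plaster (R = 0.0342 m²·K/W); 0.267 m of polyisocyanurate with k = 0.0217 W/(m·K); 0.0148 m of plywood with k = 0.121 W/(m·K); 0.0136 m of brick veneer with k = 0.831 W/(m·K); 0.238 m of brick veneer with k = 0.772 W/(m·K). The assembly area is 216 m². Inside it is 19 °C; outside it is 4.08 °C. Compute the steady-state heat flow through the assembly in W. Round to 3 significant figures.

0.267/0.0217 = 12.3
0.0148/0.121 = 0.1223
0.0136/0.831 = 0.01637
0.238/0.772 = 0.3083
R_total = 0.0342 + 12.3 + 0.1223 + 0.01637 + 0.3083 = 12.79 m²·K/W
Q = A·ΔT/R = 216 × (19 − 4.08) / 12.79 = 252.1 W

252 W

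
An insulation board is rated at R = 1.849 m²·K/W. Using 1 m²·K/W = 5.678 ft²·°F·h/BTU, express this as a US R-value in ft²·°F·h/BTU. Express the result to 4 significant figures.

10.50 ft²·°F·h/BTU

R_US = 1.849 × 5.678 = 10.499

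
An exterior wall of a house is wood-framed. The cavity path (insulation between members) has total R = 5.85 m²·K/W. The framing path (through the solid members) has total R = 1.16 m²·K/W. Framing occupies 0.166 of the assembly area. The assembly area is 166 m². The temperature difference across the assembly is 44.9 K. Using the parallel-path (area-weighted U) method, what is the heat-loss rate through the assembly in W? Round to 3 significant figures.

2130 W

U_eff = 0.834/5.85 + 0.166/1.16 = 0.1426 + 0.1431 = 0.2857
R_eff = 1/U_eff = 3.501 m²·K/W
Q = 166 × 44.9 / 3.501 = 2129 W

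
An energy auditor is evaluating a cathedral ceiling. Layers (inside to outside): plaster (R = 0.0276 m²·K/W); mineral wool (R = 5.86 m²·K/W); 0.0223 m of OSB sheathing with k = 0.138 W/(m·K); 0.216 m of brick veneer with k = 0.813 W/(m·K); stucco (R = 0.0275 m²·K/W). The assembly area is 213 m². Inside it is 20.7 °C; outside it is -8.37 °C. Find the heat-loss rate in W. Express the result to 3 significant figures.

976 W

0.0223/0.138 = 0.1616
0.216/0.813 = 0.2657
R_total = 0.0276 + 5.86 + 0.1616 + 0.2657 + 0.0275 = 6.342 m²·K/W
Q = A·ΔT/R = 213 × (20.7 − (-8.37)) / 6.342 = 976.3 W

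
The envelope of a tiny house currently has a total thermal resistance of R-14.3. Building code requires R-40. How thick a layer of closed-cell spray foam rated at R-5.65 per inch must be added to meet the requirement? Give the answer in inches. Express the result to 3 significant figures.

4.55 in

ΔR = 40 − 14.3 = 25.7 ft²·°F·h/BTU
L = ΔR / (R/in) = 25.7/5.65 = 4.549 in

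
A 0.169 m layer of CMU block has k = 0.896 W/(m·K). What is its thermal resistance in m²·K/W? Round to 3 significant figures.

0.189 m²·K/W

R = L/k = 0.169/0.896 = 0.1886 m²·K/W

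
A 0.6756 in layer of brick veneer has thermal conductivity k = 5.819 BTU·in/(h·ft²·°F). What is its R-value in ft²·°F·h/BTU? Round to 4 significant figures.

0.1161 ft²·°F·h/BTU

R = L/k = 0.6756/5.819 = 0.1161 ft²·°F·h/BTU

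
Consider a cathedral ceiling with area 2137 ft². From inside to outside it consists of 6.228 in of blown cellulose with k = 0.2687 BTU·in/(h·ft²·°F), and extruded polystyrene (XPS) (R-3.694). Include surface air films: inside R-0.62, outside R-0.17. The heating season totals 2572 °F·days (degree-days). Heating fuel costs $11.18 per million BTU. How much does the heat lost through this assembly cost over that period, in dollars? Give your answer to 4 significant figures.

53.31 dollars

6.228/0.2687 = 23.178
R_total = 0.62 + 23.178 + 3.694 + 0.17 = 27.662 ft²·°F·h/BTU
E = A × HDD × 24 / R = 2137 × 2572 × 24 / 27.662 = 4768700 BTU
Cost = 4768700/10⁶ × 11.18 = $53.314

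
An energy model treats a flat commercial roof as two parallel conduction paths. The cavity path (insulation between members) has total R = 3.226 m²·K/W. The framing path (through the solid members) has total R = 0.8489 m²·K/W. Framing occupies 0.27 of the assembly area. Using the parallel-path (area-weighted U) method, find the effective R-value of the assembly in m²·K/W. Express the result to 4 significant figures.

U_eff = 0.73/3.226 + 0.27/0.8489 = 0.22629 + 0.31806 = 0.54435
R_eff = 1/U_eff = 1.8371 m²·K/W

1.837 m²·K/W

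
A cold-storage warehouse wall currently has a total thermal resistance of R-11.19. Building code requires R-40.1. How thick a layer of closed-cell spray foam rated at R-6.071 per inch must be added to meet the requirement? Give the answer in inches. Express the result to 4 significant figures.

ΔR = 40.1 − 11.19 = 28.91 ft²·°F·h/BTU
L = ΔR / (R/in) = 28.91/6.071 = 4.762 in

4.762 in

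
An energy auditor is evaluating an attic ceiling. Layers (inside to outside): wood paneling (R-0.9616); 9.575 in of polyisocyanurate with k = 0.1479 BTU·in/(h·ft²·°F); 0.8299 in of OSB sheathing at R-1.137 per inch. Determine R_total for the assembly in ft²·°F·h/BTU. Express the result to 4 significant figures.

9.575/0.1479 = 64.74
0.8299 × 1.137 = 0.9436
R_total = 0.9616 + 64.74 + 0.9436 = 66.645 ft²·°F·h/BTU

66.64 ft²·°F·h/BTU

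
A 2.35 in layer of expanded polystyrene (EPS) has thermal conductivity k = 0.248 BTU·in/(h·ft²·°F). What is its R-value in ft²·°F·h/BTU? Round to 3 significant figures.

9.48 ft²·°F·h/BTU

R = L/k = 2.35/0.248 = 9.476 ft²·°F·h/BTU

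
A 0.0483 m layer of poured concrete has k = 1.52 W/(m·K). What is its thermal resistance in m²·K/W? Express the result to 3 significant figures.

0.0318 m²·K/W

R = L/k = 0.0483/1.52 = 0.03178 m²·K/W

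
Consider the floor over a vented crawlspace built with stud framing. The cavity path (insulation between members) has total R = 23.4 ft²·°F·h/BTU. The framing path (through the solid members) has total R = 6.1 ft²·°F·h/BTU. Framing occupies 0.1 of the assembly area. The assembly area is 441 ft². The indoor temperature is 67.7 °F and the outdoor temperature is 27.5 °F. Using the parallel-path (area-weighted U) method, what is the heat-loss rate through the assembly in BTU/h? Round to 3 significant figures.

U_eff = 0.9/23.4 + 0.1/6.1 = 0.03846 + 0.01639 = 0.05485
R_eff = 1/U_eff = 18.23 ft²·°F·h/BTU
Q = 441 × (67.7 − 27.5) / 18.23 = 972.5 BTU/h

972 BTU/h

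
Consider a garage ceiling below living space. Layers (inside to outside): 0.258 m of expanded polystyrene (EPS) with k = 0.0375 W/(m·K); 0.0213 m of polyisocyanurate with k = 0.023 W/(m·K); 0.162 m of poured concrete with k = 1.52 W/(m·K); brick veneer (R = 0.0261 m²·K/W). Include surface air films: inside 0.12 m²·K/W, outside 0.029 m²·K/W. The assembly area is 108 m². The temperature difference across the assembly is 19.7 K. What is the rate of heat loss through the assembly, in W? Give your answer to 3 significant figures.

263 W

0.258/0.0375 = 6.88
0.0213/0.023 = 0.9261
0.162/1.52 = 0.1066
R_total = 0.12 + 6.88 + 0.9261 + 0.1066 + 0.0261 + 0.029 = 8.088 m²·K/W
Q = A·ΔT/R = 108 × 19.7 / 8.088 = 263.1 W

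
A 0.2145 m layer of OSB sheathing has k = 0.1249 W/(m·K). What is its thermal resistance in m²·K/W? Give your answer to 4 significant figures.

1.717 m²·K/W

R = L/k = 0.2145/0.1249 = 1.7174 m²·K/W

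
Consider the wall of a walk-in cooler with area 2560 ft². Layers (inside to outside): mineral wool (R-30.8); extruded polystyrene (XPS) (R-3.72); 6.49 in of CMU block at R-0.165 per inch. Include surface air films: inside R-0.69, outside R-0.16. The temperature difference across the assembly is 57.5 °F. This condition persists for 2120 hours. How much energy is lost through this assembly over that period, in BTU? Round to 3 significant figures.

6.49 × 0.165 = 1.071
R_total = 0.69 + 30.8 + 3.72 + 1.071 + 0.16 = 36.44 ft²·°F·h/BTU
Q = 2560 × 57.5 / 36.44 = 4039 BTU/h
E = 4039 × 2120 = 8564000 BTU

8560000 BTU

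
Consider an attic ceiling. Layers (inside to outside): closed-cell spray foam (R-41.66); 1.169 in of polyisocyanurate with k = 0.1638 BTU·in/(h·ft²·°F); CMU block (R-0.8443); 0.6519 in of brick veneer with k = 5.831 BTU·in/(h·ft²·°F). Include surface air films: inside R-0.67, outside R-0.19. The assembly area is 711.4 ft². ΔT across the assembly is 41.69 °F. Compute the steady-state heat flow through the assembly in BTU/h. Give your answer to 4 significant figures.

1.169/0.1638 = 7.1368
0.6519/5.831 = 0.1118
R_total = 0.67 + 41.66 + 7.1368 + 0.8443 + 0.1118 + 0.19 = 50.613 ft²·°F·h/BTU
Q = A·ΔT/R = 711.4 × 41.69 / 50.613 = 585.98 BTU/h

586.0 BTU/h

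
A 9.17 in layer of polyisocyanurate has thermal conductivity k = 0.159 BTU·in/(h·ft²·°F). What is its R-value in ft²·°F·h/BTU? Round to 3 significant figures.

R = L/k = 9.17/0.159 = 57.67 ft²·°F·h/BTU

57.7 ft²·°F·h/BTU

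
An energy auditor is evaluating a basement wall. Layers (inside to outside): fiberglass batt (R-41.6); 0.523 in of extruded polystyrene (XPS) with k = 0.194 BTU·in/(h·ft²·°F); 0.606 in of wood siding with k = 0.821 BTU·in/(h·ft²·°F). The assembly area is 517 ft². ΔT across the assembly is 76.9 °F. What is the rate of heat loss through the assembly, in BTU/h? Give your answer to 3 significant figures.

883 BTU/h

0.523/0.194 = 2.696
0.606/0.821 = 0.7381
R_total = 41.6 + 2.696 + 0.7381 = 45.03 ft²·°F·h/BTU
Q = A·ΔT/R = 517 × 76.9 / 45.03 = 882.8 BTU/h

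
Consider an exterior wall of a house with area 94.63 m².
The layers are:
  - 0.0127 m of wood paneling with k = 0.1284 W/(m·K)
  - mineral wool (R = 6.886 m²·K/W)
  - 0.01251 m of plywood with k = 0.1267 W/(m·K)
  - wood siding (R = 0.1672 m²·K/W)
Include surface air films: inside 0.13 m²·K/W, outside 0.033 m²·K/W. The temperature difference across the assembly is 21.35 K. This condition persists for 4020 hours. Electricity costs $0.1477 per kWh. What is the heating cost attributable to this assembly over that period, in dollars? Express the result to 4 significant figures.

0.0127/0.1284 = 0.09891
0.01251/0.1267 = 0.098737
R_total = 0.13 + 0.09891 + 6.886 + 0.098737 + 0.1672 + 0.033 = 7.4138 m²·K/W
Q = 94.63 × 21.35 / 7.4138 = 272.51 W
E = 272.51 W × 4020 h / 1000 = 1095.5 kWh
Cost = 1095.5 × 0.1477 = $161.8

161.8 dollars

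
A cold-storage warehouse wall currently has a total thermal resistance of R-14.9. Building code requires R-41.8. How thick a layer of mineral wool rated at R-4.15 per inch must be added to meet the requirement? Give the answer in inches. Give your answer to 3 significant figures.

ΔR = 41.8 − 14.9 = 26.9 ft²·°F·h/BTU
L = ΔR / (R/in) = 26.9/4.15 = 6.482 in

6.48 in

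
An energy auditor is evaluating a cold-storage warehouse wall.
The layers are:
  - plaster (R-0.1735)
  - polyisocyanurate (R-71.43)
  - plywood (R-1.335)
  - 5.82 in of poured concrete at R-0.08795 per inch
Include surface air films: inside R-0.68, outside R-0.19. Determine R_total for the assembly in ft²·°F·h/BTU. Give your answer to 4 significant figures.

5.82 × 0.08795 = 0.51187
R_total = 0.68 + 0.1735 + 71.43 + 1.335 + 0.51187 + 0.19 = 74.32 ft²·°F·h/BTU

74.32 ft²·°F·h/BTU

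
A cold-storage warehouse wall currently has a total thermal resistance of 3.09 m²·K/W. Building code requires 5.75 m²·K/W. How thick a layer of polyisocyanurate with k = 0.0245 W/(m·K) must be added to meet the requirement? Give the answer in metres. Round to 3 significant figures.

ΔR = 5.75 − 3.09 = 2.66 m²·K/W
L = ΔR × k = 2.66 × 0.0245 = 0.06517 m

0.0652 m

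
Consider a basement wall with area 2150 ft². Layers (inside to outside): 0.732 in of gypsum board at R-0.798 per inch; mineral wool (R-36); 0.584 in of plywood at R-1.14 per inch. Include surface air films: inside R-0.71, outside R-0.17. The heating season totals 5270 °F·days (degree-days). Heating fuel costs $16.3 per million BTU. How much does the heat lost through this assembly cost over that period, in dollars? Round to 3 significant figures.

0.732 × 0.798 = 0.5841
0.584 × 1.14 = 0.6658
R_total = 0.71 + 0.5841 + 36 + 0.6658 + 0.17 = 38.13 ft²·°F·h/BTU
E = A × HDD × 24 / R = 2150 × 5270 × 24 / 38.13 = 7132000 BTU
Cost = 7132000/10⁶ × 16.3 = $116.2

116 dollars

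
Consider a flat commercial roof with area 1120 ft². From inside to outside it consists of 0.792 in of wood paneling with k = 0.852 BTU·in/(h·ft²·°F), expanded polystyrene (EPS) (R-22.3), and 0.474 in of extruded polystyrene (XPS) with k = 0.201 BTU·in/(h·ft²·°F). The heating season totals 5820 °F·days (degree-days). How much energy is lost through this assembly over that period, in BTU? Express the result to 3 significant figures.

6110000 BTU

0.792/0.852 = 0.9296
0.474/0.201 = 2.358
R_total = 0.9296 + 22.3 + 2.358 = 25.59 ft²·°F·h/BTU
E = A × HDD × 24 / R = 1120 × 5820 × 24 / 25.59 = 6114000 BTU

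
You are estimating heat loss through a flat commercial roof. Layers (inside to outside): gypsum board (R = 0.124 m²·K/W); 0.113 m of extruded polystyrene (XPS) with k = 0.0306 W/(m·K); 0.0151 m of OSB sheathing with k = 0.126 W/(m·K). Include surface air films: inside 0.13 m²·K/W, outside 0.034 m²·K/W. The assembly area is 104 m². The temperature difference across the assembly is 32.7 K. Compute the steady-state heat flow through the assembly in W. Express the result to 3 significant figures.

829 W

0.113/0.0306 = 3.693
0.0151/0.126 = 0.1198
R_total = 0.13 + 0.124 + 3.693 + 0.1198 + 0.034 = 4.101 m²·K/W
Q = A·ΔT/R = 104 × 32.7 / 4.101 = 829.3 W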